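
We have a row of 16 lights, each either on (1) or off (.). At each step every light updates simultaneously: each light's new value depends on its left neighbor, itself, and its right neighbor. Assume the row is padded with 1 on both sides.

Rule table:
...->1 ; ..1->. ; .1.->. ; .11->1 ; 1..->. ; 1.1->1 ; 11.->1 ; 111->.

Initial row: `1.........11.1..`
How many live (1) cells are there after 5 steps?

1.1111111.111...
111.....111.1.1.
..1.111.1.11.1.1
...11.11.1111.11
.1.1111111..111.
count of 1: 11

11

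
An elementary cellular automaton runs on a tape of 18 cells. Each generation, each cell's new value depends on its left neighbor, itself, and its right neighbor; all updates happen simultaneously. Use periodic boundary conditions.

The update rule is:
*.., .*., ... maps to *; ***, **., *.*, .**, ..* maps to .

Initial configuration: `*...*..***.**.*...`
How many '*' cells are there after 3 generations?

10

***.**........***.
......*******.....
*****........*****
count of *: 10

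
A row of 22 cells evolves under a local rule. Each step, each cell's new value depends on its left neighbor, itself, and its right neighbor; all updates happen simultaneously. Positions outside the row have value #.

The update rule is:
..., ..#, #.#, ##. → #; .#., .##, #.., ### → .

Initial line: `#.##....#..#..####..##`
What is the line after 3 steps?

#.##..#.#..#..#.##..#.

step 1: ##.#.###..#..#...#.#..
step 2: .##.#..#.#..#..##.#..#
step 3: #.##..#.#..#..#.##..#.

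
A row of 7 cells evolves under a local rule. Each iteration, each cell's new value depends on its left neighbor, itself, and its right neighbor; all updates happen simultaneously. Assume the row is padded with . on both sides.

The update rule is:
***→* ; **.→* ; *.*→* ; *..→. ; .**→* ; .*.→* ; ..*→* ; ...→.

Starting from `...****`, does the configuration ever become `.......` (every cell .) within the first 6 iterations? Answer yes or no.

..*****
.******
*******
*******  (fixed point — unchanged through iteration 6)
iteration 6 is *******, still not uniform .

no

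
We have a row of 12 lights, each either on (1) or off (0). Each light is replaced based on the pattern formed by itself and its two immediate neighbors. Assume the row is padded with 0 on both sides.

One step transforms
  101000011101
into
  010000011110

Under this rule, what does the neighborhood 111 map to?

At position 8 the neighborhood is 111; the next row has 1 there.

1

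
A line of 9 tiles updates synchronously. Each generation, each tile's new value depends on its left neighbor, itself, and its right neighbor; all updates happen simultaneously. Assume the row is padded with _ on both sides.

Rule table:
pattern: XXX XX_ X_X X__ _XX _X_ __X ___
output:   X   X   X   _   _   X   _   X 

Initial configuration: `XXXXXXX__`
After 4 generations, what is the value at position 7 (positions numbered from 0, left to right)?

X

_XXXXXX_X
__XXXXXXX
X__XXXXXX
X___XXXXX
position 7 holds X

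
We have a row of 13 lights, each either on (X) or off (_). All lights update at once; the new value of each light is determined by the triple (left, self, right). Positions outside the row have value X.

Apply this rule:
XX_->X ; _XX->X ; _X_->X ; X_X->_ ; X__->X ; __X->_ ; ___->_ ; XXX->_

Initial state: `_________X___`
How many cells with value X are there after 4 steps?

5

X________XX__
XX_______XXX_
_XX______X_X_
_XXX_____X_X_
count of X: 5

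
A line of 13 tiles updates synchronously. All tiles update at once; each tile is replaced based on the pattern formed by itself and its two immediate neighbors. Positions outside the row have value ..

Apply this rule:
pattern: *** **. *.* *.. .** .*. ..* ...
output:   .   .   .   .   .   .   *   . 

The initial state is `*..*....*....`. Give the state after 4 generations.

..*....*.....
.*....*......
*....*.......
....*........

....*........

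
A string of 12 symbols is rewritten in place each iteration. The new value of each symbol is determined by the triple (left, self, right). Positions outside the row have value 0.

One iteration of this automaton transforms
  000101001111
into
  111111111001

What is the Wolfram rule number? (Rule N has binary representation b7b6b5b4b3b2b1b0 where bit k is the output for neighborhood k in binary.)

127

position 9: 111 → 0  (bit 7 = 0)
position 11: 110 → 1  (bit 6 = 1)
position 4: 101 → 1  (bit 5 = 1)
position 6: 100 → 1  (bit 4 = 1)
position 8: 011 → 1  (bit 3 = 1)
position 3: 010 → 1  (bit 2 = 1)
position 2: 001 → 1  (bit 1 = 1)
position 0: 000 → 1  (bit 0 = 1)
bits b7..b0 = 01111111 = 127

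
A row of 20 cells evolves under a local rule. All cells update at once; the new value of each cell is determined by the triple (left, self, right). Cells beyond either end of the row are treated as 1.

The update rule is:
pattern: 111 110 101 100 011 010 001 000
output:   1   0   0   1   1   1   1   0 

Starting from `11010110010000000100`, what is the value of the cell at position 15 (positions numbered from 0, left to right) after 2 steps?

1

10010101111000001111
01110101110100011111
position 15 holds 1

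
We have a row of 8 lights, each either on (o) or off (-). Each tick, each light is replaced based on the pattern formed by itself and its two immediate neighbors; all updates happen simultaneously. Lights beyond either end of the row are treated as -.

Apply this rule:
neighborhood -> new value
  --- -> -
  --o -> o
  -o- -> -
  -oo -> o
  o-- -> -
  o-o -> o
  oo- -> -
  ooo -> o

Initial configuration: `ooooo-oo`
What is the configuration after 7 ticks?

o-------

oooo-oo-
ooo-oo--
oo-oo---
o-oo----
-oo-----
oo------
o-------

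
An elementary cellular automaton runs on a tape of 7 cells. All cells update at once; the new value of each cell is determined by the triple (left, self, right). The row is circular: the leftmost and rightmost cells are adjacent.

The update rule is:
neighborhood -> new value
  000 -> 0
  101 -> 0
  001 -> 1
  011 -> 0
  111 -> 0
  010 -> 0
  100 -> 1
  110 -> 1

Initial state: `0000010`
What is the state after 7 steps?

0101011

0000101
1001000
0110101
0010000
0101000
1000100
0101011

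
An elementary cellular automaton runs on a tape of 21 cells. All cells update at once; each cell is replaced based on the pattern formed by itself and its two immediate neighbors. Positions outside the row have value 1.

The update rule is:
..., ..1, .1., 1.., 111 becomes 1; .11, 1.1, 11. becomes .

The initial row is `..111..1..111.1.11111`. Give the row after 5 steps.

11.1.11111111....1...

11.1.11111.1..1..1111
1..1..111..111111.111
.11111.1.11.1111...11
..111..1.....11.111.1
11.1.11111111....1...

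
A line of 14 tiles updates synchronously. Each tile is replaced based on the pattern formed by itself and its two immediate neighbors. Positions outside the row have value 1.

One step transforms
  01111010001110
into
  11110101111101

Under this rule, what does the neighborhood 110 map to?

0

At position 4 the neighborhood is 110; the next row has 0 there.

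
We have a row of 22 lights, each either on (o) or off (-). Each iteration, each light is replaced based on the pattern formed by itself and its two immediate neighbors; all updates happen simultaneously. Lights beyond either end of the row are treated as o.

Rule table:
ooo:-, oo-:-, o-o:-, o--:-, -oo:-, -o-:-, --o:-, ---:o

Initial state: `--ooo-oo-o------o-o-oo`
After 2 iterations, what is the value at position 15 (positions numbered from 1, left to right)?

-

-----------oooo-------
-ooooooooo------ooooo-
position 15 holds -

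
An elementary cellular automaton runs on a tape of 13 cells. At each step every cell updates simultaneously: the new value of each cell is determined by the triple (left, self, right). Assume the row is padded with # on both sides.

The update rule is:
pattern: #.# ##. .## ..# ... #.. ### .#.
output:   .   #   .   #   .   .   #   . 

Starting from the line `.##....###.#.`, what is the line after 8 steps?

..#...#.##...
.#...#...#..#
....#...#..#.
...#...#..#..
..#...#..#..#
.#...#..#..#.
....#..#..#..
...#..#..#..#

...#..#..#..#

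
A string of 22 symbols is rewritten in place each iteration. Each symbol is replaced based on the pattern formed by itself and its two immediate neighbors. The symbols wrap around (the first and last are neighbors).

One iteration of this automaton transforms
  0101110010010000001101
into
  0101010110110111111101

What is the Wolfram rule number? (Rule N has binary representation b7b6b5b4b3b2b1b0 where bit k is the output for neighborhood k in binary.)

79

position 4: 111 → 0  (bit 7 = 0)
position 5: 110 → 1  (bit 6 = 1)
position 0: 101 → 0  (bit 5 = 0)
position 6: 100 → 0  (bit 4 = 0)
position 3: 011 → 1  (bit 3 = 1)
position 1: 010 → 1  (bit 2 = 1)
position 7: 001 → 1  (bit 1 = 1)
position 13: 000 → 1  (bit 0 = 1)
bits b7..b0 = 01001111 = 79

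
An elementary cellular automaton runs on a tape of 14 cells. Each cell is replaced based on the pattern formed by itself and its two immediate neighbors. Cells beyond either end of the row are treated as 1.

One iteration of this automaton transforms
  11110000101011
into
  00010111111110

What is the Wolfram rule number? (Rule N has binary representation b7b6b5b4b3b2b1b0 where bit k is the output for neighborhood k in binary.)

position 0: 111 → 0  (bit 7 = 0)
position 3: 110 → 1  (bit 6 = 1)
position 9: 101 → 1  (bit 5 = 1)
position 4: 100 → 0  (bit 4 = 0)
position 12: 011 → 1  (bit 3 = 1)
position 8: 010 → 1  (bit 2 = 1)
position 7: 001 → 1  (bit 1 = 1)
position 5: 000 → 1  (bit 0 = 1)
bits b7..b0 = 01101111 = 111

111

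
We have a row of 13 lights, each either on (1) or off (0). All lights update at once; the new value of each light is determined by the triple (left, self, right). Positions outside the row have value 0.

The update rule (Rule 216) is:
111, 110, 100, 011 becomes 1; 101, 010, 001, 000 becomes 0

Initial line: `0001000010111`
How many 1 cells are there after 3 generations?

4

generation 1: 0000100000111
generation 2: 0000010000111
generation 3: 0000001000111
count of 1: 4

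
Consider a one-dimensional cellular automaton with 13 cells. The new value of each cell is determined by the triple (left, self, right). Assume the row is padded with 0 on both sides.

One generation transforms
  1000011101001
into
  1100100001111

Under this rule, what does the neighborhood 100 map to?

1

At position 1 the neighborhood is 100; the next row has 1 there.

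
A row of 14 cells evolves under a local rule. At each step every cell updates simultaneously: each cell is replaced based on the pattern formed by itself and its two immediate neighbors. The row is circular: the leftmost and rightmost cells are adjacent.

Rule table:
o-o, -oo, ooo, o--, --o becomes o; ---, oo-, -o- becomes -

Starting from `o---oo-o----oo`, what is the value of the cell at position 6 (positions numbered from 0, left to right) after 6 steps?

o

-o-oo-o-o--ooo
o-oo-o-o-oooo-
-oo-o-o-oooo-o
oo-o-o-oooo-o-
o-o-o-oooo-o-o
-o-o-oooo-o-oo
position 6 holds o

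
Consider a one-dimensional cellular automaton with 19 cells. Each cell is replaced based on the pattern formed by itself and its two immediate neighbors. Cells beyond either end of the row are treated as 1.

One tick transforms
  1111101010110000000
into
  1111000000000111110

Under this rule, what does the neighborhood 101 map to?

0

At position 5 the neighborhood is 101; the next row has 0 there.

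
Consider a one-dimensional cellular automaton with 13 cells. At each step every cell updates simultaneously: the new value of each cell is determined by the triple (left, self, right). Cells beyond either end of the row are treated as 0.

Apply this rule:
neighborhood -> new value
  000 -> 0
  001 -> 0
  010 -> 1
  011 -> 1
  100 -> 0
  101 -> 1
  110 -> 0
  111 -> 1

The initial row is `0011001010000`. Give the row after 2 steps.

0010001110000
0010001100000

0010001100000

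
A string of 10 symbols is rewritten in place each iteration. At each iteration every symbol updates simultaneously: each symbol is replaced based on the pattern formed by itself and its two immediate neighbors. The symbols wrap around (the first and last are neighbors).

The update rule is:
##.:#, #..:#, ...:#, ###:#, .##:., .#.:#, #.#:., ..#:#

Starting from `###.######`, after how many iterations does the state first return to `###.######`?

iteration 1: ###..#####
iteration 2: #####.####
iteration 3: #####..###
iteration 4: #######.##
iteration 5: #######..#
iteration 6: #########.
iteration 7: .########.
iteration 8: #.########
iteration 9: #..#######
iteration 10: ###.######

10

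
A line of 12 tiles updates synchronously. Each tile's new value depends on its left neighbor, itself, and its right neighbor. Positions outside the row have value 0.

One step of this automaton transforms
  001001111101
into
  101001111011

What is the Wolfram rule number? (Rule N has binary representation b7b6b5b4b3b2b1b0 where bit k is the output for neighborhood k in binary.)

173

position 6: 111 → 1  (bit 7 = 1)
position 9: 110 → 0  (bit 6 = 0)
position 10: 101 → 1  (bit 5 = 1)
position 3: 100 → 0  (bit 4 = 0)
position 5: 011 → 1  (bit 3 = 1)
position 2: 010 → 1  (bit 2 = 1)
position 1: 001 → 0  (bit 1 = 0)
position 0: 000 → 1  (bit 0 = 1)
bits b7..b0 = 10101101 = 173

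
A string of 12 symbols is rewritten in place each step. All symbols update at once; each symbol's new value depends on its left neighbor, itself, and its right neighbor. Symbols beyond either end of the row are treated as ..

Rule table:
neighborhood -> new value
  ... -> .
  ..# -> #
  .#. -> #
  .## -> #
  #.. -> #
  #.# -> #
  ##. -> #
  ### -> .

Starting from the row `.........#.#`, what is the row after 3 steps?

......######

........####
.......##..#
......######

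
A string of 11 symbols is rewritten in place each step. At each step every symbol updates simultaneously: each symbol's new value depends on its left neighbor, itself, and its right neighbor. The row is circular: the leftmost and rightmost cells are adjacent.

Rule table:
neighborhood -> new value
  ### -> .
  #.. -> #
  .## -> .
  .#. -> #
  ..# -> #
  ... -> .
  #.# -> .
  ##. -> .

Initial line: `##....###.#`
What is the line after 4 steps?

..#..#.....
.######....
#......#...
##....###.#

##....###.#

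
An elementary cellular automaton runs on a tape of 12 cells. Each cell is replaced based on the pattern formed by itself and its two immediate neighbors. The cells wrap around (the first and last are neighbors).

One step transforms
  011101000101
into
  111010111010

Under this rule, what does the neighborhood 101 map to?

At position 0 the neighborhood is 101; the next row has 1 there.

1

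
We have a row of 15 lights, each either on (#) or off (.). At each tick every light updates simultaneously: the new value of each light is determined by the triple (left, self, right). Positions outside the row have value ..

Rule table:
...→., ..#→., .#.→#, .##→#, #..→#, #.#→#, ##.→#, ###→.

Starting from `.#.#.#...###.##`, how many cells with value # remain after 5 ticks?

7

.######..#.####
.#....##.###..#
.##...####.##.#
.###..#..######
.#.##.##.#....#
count of #: 7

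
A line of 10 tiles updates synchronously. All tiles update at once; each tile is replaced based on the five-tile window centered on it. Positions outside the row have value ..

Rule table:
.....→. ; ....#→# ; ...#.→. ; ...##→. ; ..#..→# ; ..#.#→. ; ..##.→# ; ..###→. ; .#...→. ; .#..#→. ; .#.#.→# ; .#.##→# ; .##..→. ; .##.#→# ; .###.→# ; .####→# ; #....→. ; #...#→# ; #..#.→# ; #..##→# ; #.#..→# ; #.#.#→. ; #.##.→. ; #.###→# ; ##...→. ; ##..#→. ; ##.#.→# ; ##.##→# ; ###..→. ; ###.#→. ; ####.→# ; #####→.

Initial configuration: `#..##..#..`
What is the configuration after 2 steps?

.#...##...

#.##..##..
.#...##...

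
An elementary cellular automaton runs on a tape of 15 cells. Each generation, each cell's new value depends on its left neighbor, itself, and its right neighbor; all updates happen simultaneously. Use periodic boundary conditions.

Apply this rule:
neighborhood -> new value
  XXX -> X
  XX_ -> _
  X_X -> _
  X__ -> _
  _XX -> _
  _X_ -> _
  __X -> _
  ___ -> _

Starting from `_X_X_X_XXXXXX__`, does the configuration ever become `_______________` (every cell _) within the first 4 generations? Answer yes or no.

yes

________XXXX___
_________XX____
_______________
all cells are _ at generation 3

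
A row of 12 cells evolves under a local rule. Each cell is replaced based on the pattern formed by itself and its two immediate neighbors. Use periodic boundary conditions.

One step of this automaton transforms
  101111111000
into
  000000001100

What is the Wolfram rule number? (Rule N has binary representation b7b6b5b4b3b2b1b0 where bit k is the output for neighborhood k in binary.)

80

position 3: 111 → 0  (bit 7 = 0)
position 8: 110 → 1  (bit 6 = 1)
position 1: 101 → 0  (bit 5 = 0)
position 9: 100 → 1  (bit 4 = 1)
position 2: 011 → 0  (bit 3 = 0)
position 0: 010 → 0  (bit 2 = 0)
position 11: 001 → 0  (bit 1 = 0)
position 10: 000 → 0  (bit 0 = 0)
bits b7..b0 = 01010000 = 80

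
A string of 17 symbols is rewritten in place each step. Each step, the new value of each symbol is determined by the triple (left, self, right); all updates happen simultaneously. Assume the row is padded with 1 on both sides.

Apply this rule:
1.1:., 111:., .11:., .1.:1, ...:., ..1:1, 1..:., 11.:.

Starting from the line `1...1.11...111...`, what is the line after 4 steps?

...11.....1.....1
..1......11....1.
.11.....1.....11.
.......11....1...

.......11....1...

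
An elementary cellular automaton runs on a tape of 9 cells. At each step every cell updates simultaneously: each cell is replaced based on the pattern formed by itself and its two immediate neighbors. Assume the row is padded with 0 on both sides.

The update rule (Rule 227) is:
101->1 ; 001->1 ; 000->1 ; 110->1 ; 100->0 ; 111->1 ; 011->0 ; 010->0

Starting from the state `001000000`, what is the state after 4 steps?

010101011

110011111
010101111
101010111
010101011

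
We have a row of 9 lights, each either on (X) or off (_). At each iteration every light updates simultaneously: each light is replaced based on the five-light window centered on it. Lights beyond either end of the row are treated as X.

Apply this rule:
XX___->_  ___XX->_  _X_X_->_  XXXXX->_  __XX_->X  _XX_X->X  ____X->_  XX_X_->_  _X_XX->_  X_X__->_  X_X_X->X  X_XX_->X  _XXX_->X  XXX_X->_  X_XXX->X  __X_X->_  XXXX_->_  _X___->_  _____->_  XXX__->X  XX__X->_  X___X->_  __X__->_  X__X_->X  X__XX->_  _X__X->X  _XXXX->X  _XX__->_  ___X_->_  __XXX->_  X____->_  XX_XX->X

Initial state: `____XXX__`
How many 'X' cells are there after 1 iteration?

2

_____XX__
count of X: 2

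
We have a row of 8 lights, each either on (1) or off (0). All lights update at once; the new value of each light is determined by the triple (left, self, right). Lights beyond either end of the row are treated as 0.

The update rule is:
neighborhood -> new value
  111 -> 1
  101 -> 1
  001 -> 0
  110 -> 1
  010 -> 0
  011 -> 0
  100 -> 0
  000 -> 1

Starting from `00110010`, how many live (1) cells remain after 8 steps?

5

10010000
00000111
11110011
01110001
00110100
10011001
00001000
11100011
count of 1: 5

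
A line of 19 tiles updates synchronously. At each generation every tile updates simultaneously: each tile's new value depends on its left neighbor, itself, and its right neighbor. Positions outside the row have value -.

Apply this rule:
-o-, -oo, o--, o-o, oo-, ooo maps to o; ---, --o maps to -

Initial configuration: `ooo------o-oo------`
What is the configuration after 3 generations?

oooo-----ooooo-----
ooooo----oooooo----
oooooo---ooooooo---

oooooo---ooooooo---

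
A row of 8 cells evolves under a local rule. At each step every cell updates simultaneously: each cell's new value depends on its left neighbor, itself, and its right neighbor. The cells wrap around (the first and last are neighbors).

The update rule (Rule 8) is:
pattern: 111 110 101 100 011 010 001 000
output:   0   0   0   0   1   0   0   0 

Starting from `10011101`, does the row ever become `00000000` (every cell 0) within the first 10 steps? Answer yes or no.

yes

00010001
00000000
all cells are 0 at step 2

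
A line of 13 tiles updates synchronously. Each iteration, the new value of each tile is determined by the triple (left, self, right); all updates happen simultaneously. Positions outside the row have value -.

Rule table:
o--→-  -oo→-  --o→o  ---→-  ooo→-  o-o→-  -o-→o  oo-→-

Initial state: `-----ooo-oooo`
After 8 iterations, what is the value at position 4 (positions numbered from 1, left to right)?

-

iteration 1: ----o--------
iteration 2: ---oo--------
iteration 3: --o----------
iteration 4: -oo----------
iteration 5: o------------
iteration 6: o------------  (fixed point — unchanged through iteration 8)
position 4 holds -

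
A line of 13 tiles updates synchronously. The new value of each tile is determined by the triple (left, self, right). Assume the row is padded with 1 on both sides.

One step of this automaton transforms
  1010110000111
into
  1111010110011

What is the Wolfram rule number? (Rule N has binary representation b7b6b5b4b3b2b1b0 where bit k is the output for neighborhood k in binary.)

position 11: 111 → 1  (bit 7 = 1)
position 0: 110 → 1  (bit 6 = 1)
position 1: 101 → 1  (bit 5 = 1)
position 6: 100 → 0  (bit 4 = 0)
position 4: 011 → 0  (bit 3 = 0)
position 2: 010 → 1  (bit 2 = 1)
position 9: 001 → 0  (bit 1 = 0)
position 7: 000 → 1  (bit 0 = 1)
bits b7..b0 = 11100101 = 229

229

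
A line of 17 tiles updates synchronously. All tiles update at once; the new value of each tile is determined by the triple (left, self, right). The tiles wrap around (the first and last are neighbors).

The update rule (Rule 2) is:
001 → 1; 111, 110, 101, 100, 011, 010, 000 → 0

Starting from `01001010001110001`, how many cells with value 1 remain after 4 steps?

00010000010000010
00100000100000100
01000001000001000
10000010000010000
count of 1: 3

3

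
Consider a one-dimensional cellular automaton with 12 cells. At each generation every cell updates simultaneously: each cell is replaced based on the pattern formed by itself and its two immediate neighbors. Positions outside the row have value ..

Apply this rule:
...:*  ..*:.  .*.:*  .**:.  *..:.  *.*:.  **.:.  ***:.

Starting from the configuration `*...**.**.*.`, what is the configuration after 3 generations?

generation 1: *.*.......*.
generation 2: *.*.*****.*.
generation 3: *.*.......*.

*.*.......*.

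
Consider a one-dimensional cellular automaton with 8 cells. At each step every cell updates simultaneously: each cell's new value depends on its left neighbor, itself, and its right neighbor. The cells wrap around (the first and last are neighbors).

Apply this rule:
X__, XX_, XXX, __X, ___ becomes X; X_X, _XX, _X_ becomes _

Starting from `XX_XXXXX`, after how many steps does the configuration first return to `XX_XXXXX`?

XX__XXXX
XXXX_XXX
XXXX__XX
XXXXXX_X
XXXXXX__
_XXXXXXX
__XXXXXX
XX_XXXXX

8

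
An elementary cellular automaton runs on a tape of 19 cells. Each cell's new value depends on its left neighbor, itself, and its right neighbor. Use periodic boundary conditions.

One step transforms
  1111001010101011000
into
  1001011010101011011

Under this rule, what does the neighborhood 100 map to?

0

At position 4 the neighborhood is 100; the next row has 0 there.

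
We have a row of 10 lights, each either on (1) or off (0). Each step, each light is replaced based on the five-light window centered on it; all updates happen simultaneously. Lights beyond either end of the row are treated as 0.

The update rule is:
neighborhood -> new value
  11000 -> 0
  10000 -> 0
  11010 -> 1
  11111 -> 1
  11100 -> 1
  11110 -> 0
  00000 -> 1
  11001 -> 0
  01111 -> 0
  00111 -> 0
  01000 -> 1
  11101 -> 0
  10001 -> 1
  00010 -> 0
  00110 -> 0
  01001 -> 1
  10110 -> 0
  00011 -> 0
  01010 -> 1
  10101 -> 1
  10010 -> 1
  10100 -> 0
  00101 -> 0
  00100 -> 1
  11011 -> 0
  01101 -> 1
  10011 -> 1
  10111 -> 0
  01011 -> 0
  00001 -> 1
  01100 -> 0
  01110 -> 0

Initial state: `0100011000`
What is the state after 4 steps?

step 1: 0111000001
step 2: 0001001101
step 3: 1101110110
step 4: 0100000000

0100000000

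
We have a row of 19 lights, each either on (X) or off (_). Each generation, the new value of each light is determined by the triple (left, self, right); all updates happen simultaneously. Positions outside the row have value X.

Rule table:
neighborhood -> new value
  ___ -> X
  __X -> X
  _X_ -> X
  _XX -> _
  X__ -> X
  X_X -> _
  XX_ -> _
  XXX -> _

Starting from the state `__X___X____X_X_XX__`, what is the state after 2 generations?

_____________XXXX__

XXXXXXXXXXXX_X___XX
_____________XXXX__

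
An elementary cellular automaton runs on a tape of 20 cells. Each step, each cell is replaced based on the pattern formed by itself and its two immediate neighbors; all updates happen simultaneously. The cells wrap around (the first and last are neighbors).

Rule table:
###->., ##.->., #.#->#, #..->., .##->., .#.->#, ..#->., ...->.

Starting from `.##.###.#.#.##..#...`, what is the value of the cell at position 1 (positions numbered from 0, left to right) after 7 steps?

.

...#...#####....#...
...#............#...
...#............#...  (fixed point — unchanged through step 7)
position 1 holds .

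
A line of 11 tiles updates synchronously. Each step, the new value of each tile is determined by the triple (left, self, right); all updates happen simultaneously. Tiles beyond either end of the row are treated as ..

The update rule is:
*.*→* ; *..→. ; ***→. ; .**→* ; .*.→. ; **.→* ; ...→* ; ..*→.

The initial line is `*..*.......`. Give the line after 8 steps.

.....******
****.*....*
*..**..**..
...**..**.*
**.**..***.
*****..*.*.
*...*...*..
..*...*...*

..*...*...*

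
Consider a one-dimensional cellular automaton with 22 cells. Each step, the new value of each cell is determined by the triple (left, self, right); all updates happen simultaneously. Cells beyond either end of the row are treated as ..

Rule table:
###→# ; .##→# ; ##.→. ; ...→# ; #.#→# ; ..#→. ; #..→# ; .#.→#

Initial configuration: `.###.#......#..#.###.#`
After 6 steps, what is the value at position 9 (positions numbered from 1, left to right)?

.##.#######.##.####.##
.#.#######.##.####.##.
.########.##.####.##.#
.#######.##.####.##.##
.######.##.####.##.##.
.#####.##.####.##.##.#
position 9 holds #

#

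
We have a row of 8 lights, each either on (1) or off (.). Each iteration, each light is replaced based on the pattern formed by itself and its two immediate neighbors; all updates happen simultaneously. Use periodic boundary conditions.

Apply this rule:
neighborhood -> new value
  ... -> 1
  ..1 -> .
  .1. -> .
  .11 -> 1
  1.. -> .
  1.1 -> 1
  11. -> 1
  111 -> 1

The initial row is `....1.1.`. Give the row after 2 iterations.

111.....

111..1..
111.....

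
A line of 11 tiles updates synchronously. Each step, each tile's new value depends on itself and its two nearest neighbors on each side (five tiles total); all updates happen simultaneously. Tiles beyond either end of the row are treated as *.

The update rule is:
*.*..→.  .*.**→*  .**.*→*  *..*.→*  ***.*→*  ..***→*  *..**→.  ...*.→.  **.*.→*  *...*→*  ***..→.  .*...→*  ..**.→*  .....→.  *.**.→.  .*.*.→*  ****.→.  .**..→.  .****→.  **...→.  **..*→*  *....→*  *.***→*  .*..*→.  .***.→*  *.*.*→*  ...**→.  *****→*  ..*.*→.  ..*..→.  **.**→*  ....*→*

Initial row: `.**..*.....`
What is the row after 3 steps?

*..**.**.*.
.*.***.****
********.**

********.**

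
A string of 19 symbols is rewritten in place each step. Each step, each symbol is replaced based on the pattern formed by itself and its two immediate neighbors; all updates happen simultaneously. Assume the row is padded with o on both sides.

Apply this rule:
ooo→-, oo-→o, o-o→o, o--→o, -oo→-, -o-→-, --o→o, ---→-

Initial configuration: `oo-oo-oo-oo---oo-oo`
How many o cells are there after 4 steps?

-oo-oo-oo-oo-o-oo--
o-oo-oo-oo-oo-o-ooo
oo-oo-oo-oo-oo-o---
-oo-oo-oo-oo-oo-o-o
count of o: 12

12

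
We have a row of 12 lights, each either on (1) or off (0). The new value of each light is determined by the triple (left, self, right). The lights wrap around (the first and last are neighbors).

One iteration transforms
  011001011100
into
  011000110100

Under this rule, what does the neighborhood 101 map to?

1

At position 6 the neighborhood is 101; the next row has 1 there.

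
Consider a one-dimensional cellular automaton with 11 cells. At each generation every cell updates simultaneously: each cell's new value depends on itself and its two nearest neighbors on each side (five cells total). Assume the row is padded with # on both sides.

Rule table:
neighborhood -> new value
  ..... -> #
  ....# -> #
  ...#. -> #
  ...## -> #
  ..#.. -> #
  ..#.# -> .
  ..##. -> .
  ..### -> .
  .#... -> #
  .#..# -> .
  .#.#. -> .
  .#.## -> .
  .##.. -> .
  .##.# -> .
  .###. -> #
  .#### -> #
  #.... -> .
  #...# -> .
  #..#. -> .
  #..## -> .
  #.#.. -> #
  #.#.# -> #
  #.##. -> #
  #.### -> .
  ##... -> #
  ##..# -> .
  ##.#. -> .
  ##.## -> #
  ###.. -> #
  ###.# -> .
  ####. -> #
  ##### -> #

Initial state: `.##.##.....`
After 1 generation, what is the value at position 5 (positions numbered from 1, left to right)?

#

##.##.#.###
position 5 holds #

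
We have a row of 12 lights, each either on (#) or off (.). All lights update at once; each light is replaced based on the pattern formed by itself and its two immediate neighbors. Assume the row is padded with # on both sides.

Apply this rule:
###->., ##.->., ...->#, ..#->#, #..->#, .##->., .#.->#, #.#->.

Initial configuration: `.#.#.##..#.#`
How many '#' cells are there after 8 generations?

9

.#.#...###..
.#.####...##
.#.....###..
.######...##
.......###..
#######...##
.......###..  (repeats generation 5; period 2)
generation 8: #######...##
count of #: 9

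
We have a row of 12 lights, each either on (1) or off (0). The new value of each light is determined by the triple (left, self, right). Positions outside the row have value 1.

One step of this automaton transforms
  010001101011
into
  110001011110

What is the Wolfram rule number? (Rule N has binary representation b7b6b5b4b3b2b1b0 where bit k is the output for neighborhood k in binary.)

position 11: 111 → 0  (bit 7 = 0)
position 6: 110 → 0  (bit 6 = 0)
position 0: 101 → 1  (bit 5 = 1)
position 2: 100 → 0  (bit 4 = 0)
position 5: 011 → 1  (bit 3 = 1)
position 1: 010 → 1  (bit 2 = 1)
position 4: 001 → 0  (bit 1 = 0)
position 3: 000 → 0  (bit 0 = 0)
bits b7..b0 = 00101100 = 44

44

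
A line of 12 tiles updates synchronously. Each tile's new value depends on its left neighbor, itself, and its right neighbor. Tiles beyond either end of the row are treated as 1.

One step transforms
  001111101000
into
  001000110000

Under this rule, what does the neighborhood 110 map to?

1

At position 6 the neighborhood is 110; the next row has 1 there.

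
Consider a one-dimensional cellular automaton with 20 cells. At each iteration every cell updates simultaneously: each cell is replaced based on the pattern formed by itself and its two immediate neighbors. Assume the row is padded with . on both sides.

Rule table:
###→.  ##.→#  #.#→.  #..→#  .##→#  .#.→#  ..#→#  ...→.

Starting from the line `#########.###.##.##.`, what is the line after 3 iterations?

#.......#.#.#.##.###
##.....##.#.#.##.#.#
###...###.#.#.##.#.#

###...###.#.#.##.#.#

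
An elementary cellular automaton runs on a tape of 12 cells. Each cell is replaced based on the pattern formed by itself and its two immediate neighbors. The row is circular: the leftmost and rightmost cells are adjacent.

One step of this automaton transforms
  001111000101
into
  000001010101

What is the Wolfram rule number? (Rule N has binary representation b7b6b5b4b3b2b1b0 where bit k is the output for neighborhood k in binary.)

69

position 3: 111 → 0  (bit 7 = 0)
position 5: 110 → 1  (bit 6 = 1)
position 10: 101 → 0  (bit 5 = 0)
position 0: 100 → 0  (bit 4 = 0)
position 2: 011 → 0  (bit 3 = 0)
position 9: 010 → 1  (bit 2 = 1)
position 1: 001 → 0  (bit 1 = 0)
position 7: 000 → 1  (bit 0 = 1)
bits b7..b0 = 01000101 = 69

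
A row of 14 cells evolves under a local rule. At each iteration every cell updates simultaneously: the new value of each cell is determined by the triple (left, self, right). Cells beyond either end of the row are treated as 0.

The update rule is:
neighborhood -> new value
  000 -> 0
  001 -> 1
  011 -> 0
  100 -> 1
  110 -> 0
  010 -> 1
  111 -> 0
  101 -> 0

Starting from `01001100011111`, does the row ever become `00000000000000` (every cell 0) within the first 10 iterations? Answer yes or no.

11110010100000
00001110110000
00010000001000
00111000011100
01000100100010
11101111110111
00000000000000
all cells are 0 at iteration 7

yes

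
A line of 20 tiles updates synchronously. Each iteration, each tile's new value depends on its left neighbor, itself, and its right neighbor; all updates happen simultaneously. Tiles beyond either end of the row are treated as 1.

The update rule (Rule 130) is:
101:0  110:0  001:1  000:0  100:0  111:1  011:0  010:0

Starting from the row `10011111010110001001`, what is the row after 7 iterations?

00101110000000010010
01000100000000100100
00001000000001001001
00010000000010010010
00100000000100100100
01000000001001001001
00000000010010010010

00000000010010010010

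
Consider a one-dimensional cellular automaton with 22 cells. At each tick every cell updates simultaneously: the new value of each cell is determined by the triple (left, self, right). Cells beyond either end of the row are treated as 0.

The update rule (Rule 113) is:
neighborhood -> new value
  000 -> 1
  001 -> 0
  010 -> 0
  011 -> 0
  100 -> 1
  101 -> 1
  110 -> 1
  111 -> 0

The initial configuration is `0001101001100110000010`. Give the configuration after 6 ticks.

0010011001100011000111

tick 1: 1100110100110011111001
tick 2: 0110011010011000001100
tick 3: 0011001101001111100111
tick 4: 1001100110100000110001
tick 5: 0100110011011110011100
tick 6: 0010011001100011000111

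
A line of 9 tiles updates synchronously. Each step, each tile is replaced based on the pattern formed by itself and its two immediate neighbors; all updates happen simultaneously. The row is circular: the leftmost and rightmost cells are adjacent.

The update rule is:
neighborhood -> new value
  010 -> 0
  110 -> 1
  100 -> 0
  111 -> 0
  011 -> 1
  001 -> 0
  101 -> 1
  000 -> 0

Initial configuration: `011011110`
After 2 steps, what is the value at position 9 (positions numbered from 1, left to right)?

0

011110010
010010000
position 9 holds 0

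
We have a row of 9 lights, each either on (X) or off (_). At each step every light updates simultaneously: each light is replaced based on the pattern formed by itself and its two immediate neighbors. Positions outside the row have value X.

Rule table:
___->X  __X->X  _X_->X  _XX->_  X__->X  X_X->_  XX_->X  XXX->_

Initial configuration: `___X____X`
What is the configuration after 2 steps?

XXXXXXXX_
_______X_

_______X_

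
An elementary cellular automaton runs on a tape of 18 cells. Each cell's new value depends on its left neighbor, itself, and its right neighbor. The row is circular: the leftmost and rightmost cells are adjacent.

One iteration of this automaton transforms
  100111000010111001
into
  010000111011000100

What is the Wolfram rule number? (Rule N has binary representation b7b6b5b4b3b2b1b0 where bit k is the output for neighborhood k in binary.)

53

position 4: 111 → 0  (bit 7 = 0)
position 0: 110 → 0  (bit 6 = 0)
position 11: 101 → 1  (bit 5 = 1)
position 1: 100 → 1  (bit 4 = 1)
position 3: 011 → 0  (bit 3 = 0)
position 10: 010 → 1  (bit 2 = 1)
position 2: 001 → 0  (bit 1 = 0)
position 7: 000 → 1  (bit 0 = 1)
bits b7..b0 = 00110101 = 53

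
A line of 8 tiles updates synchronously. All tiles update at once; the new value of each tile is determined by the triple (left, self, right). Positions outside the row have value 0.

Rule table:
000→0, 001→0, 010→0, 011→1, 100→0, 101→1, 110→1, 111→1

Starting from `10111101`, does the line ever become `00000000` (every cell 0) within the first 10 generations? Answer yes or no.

generation 1: 01111110
generation 2: 01111110  (fixed point — unchanged through generation 10)
generation 10 is 01111110, still not uniform 0

no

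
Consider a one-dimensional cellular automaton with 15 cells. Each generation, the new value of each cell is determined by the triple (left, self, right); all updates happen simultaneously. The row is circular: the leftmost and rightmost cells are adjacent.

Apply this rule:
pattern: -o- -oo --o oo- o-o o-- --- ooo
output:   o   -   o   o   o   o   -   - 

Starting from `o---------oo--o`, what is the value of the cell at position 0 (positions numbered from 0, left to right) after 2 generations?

oo-------o-ooo-
-oo-----ooo--oo
position 0 holds -

-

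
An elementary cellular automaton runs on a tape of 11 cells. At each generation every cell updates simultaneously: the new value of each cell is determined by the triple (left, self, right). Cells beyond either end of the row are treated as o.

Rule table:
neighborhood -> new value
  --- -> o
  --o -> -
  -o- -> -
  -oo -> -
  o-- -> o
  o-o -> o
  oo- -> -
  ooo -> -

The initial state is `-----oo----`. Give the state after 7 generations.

generation 1: oooo---ooo-
generation 2: ----oo----o
generation 3: ooo---ooo--
generation 4: ---oo----o-
generation 5: oo---ooo--o
generation 6: --oo----o--
generation 7: o---ooo--o-

o---ooo--o-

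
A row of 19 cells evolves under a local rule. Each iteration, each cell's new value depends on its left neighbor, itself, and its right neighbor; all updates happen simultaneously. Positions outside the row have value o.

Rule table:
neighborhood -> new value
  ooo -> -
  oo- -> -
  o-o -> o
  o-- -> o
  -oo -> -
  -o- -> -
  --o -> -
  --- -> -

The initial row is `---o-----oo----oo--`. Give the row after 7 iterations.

o-o-o-o---o------o-

o---o------o-----o-
-o---o------o-----o
o-o---o------o-----
-o-o---o------o----
o-o-o---o------o---
-o-o-o---o------o--
o-o-o-o---o------o-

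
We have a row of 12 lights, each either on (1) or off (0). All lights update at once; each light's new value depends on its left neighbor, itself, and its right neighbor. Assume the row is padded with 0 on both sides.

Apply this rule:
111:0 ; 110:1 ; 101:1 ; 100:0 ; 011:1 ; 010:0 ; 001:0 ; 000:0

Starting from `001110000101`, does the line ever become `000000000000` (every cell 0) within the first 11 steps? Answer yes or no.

yes

001010000010
000100000000
000000000000
all cells are 0 at step 3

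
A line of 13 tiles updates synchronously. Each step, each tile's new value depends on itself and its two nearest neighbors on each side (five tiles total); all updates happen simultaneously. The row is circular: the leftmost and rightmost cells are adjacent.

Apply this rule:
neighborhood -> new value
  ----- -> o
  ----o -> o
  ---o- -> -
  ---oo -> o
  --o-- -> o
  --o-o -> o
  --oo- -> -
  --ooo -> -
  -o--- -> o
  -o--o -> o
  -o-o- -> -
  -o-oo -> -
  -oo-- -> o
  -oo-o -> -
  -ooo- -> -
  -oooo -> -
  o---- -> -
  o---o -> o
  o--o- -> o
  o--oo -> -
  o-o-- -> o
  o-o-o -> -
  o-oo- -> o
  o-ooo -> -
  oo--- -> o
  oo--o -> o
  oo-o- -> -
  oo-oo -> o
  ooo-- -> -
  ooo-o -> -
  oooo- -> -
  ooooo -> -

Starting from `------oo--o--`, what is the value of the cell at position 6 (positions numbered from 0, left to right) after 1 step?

oooooo-ooooo-
position 6 holds -

-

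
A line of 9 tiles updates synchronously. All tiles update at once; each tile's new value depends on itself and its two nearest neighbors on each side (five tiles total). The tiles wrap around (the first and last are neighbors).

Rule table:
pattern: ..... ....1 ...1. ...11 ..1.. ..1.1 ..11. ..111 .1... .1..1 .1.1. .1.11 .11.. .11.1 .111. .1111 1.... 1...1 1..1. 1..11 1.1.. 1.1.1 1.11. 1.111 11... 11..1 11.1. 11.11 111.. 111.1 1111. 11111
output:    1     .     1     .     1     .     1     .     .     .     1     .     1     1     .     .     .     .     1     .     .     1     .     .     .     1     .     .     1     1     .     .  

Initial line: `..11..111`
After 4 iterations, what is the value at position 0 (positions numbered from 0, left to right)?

1.111...1
1...1...1
1..11...1
11.11...1
position 0 holds 1

1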